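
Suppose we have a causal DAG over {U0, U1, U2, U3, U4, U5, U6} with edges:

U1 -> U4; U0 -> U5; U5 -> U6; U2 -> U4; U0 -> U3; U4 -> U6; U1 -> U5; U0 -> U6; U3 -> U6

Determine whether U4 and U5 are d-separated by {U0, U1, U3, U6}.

No — U4 and U5 are not d-separated given {U0, U1, U3, U6}.

We examine all 4 paths between U4 and U5:
Path 1: U4 → U6 ← U5
  U6 is a collider and U6 is conditioned on, which opens it — no node blocks this path, so it is active.
Path 2: U4 → U6 ← U0 → U5
  U0 is a fork here and U0 is conditioned on, so the path is blocked at U0.
Path 3: U4 → U6 ← U3 ← U0 → U5
  U3 is a chain here and U3 is conditioned on, so the path is blocked at U3.
Path 4: U4 ← U1 → U5
  U1 is a fork here and U1 is conditioned on, so the path is blocked at U1.
Because an active path exists, U4 and U5 are not d-separated.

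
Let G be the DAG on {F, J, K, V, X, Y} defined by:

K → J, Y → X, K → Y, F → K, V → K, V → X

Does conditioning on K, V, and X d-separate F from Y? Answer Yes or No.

2 paths connect F and Y; each must be blocked for d-separation to hold:
Path 1: F → K ← V → X ← Y
  V is a fork here and V is conditioned on, so the path is blocked at V.
Path 2: F → K → Y
  K is a chain here and K is conditioned on, so the path is blocked at K.
All paths are blocked; F ⊥ Y | {K, V, X} holds.

Yes — F and Y are d-separated given {K, V, X}.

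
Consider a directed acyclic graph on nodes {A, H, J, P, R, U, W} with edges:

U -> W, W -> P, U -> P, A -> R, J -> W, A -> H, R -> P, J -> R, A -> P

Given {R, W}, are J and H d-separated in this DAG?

There are 6 undirected paths between J and H; checking each against the conditioning set {R, W}:
Path 1: J → W ← U → P ← R ← A → H
  P is a collider here and neither P nor any of its descendants is conditioned on, so the collider stays closed — the path is blocked at P.
Path 2: J → W ← U → P ← A → H
  P is a collider here and neither P nor any of its descendants is conditioned on, so the collider stays closed — the path is blocked at P.
Path 3: J → W → P ← R ← A → H
  W is a chain here and W is conditioned on, so the path is blocked at W.
Path 4: J → W → P ← A → H
  W is a chain here and W is conditioned on, so the path is blocked at W.
Path 5: J → R ← A → H
  R is a collider and R is conditioned on, which opens it; A is a fork and A is not conditioned on — no node blocks this path, so it is active.
Path 6: J → R → P ← A → H
  R is a chain here and R is conditioned on, so the path is blocked at R.
At least one path is unblocked, so d-separation fails.

No — J and H are not d-separated given {R, W}.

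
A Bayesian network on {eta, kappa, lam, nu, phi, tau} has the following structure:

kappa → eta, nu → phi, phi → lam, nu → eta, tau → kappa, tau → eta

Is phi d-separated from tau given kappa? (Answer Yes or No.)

Yes

We examine all 2 paths between phi and tau:
  1. phi ← nu → eta ← kappa ← tau — nu:fork[open]; eta:collider[blocks]; kappa:chain[blocks] ⇒ blocked
  2. phi ← nu → eta ← tau — nu:fork[open]; eta:collider[blocks] ⇒ blocked
Since every path is blocked, d-separation holds.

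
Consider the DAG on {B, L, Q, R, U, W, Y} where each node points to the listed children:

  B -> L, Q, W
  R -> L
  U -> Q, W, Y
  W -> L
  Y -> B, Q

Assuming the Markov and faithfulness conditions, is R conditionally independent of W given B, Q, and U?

Yes

Enumerating the 6 paths from R to W and testing each for blocking by {B, Q, U}:
  1. R → L ← W — L:collider[blocks] ⇒ blocked
  2. R → L ← B → W — L:collider[blocks]; B:fork[blocks] ⇒ blocked
  3. R → L ← B ← Y ← U → W — L:collider[blocks]; B:chain[blocks]; Y:chain[open]; U:fork[blocks] ⇒ blocked
  4. R → L ← B ← Y → Q ← U → W — L:collider[blocks]; B:chain[blocks]; Y:fork[open]; Q:collider[open]; U:fork[blocks] ⇒ blocked
  5. R → L ← B → Q ← Y ← U → W — L:collider[blocks]; B:fork[blocks]; Q:collider[open]; Y:chain[open]; U:fork[blocks] ⇒ blocked
  6. R → L ← B → Q ← U → W — L:collider[blocks]; B:fork[blocks]; Q:collider[open]; U:fork[blocks] ⇒ blocked
Since every path is blocked, d-separation holds.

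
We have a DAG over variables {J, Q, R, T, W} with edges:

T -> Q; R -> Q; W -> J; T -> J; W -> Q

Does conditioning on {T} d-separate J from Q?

No

Enumerating the 2 paths from J to Q and testing each for blocking by {T}:
Path 1: J ← T → Q
  T is a fork here and T is conditioned on, so the path is blocked at T.
Path 2: J ← W → Q
  W is a fork and W is not conditioned on — no node blocks this path, so it is active.
Because an active path exists, J and Q are not d-separated.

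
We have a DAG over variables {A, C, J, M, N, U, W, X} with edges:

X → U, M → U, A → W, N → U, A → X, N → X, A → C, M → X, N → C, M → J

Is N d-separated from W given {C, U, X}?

No

We examine all 4 paths between N and W:
Path 1: N → U ← X ← A → W
  X is a chain here and X is conditioned on, so the path is blocked at X.
Path 2: N → U ← M → X ← A → W
  U is a collider and U is conditioned on, which opens it; M is a fork and M is not conditioned on; X is a collider and X is conditioned on, which opens it; A is a fork and A is not conditioned on — no node blocks this path, so it is active.
Path 3: N → X ← A → W
  X is a collider and X is conditioned on, which opens it; A is a fork and A is not conditioned on — no node blocks this path, so it is active.
Path 4: N → C ← A → W
  C is a collider and C is conditioned on, which opens it; A is a fork and A is not conditioned on — no node blocks this path, so it is active.
At least one path is unblocked, so d-separation fails.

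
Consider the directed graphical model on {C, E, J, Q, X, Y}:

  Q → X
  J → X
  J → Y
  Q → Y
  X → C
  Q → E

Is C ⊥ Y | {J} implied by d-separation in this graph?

There are 2 undirected paths between C and Y; checking each against the conditioning set {J}:
Path 1: C ← X ← J → Y
  J is a fork here and J is conditioned on, so the path is blocked at J.
Path 2: C ← X ← Q → Y
  X is a chain and X is not conditioned on; Q is a fork and Q is not conditioned on — no node blocks this path, so it is active.
At least one path is unblocked, so d-separation fails.

No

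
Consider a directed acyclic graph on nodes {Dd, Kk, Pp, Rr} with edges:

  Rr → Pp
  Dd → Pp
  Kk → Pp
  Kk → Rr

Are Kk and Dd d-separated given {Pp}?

No

We examine all 2 paths between Kk and Dd:
Path 1: Kk → Pp ← Dd
  Pp is a collider and Pp is conditioned on, which opens it — no node blocks this path, so it is active.
Path 2: Kk → Rr → Pp ← Dd
  Rr is a chain and Rr is not conditioned on; Pp is a collider and Pp is conditioned on, which opens it — no node blocks this path, so it is active.
Because an active path exists, Kk and Dd are not d-separated.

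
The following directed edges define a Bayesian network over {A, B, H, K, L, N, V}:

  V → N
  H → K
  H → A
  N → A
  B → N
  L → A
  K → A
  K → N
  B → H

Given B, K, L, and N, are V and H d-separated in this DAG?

Yes

We examine all 5 paths between V and H:
Path 1: V → N ← K ← H
  K is a chain here and K is conditioned on, so the path is blocked at K.
Path 2: V → N ← K → A ← H
  K is a fork here and K is conditioned on, so the path is blocked at K.
Path 3: V → N → A ← H
  N is a chain here and N is conditioned on, so the path is blocked at N.
Path 4: V → N → A ← K ← H
  N is a chain here and N is conditioned on, so the path is blocked at N.
Path 5: V → N ← B → H
  B is a fork here and B is conditioned on, so the path is blocked at B.
All paths are blocked; V ⊥ H | {B, K, L, N} holds.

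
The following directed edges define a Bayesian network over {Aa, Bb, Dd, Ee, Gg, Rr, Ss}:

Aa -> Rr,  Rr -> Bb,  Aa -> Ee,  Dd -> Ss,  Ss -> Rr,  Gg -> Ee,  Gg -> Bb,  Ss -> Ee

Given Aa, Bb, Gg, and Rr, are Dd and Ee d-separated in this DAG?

Enumerating the 3 paths from Dd to Ee and testing each for blocking by {Aa, Bb, Gg, Rr}:
Path 1: Dd → Ss → Ee
  Ss is a chain and Ss is not conditioned on — no node blocks this path, so it is active.
Path 2: Dd → Ss → Rr → Bb ← Gg → Ee
  Rr is a chain here and Rr is conditioned on, so the path is blocked at Rr.
Path 3: Dd → Ss → Rr ← Aa → Ee
  Aa is a fork here and Aa is conditioned on, so the path is blocked at Aa.
Because an active path exists, Dd and Ee are not d-separated.

No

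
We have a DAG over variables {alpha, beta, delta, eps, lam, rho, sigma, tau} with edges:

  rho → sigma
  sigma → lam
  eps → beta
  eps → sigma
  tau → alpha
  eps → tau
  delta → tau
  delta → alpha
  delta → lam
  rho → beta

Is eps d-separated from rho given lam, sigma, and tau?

There are 4 undirected paths between eps and rho; checking each against the conditioning set {lam, sigma, tau}:
Path 1: eps → beta ← rho
  beta is a collider here and neither beta nor any of its descendants is conditioned on, so the collider stays closed — the path is blocked at beta.
Path 2: eps → sigma ← rho
  sigma is a collider and sigma is conditioned on, which opens it — no node blocks this path, so it is active.
Path 3: eps → tau ← delta → lam ← sigma ← rho
  sigma is a chain here and sigma is conditioned on, so the path is blocked at sigma.
Path 4: eps → tau → alpha ← delta → lam ← sigma ← rho
  tau is a chain here and tau is conditioned on, so the path is blocked at tau.
Since the path eps → sigma ← rho is active, eps and rho are not d-separated given {lam, sigma, tau}.

No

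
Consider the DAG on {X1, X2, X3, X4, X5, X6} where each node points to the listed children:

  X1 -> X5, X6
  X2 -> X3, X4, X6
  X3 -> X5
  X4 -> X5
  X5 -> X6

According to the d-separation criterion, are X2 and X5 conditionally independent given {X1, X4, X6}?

No

4 paths connect X2 and X5; each must be blocked for d-separation to hold:
  1. X2 → X3 → X5 — X3:chain[open] ⇒ active
  2. X2 → X6 ← X1 → X5 — X6:collider[open]; X1:fork[blocks] ⇒ blocked
  3. X2 → X6 ← X5 — X6:collider[open] ⇒ active
  4. X2 → X4 → X5 — X4:chain[blocks] ⇒ blocked
Since the path X2 → X3 → X5 is active, X2 and X5 are not d-separated given {X1, X4, X6}.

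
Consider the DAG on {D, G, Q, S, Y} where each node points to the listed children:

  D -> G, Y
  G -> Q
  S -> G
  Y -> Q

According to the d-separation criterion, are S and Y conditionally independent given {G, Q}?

2 paths connect S and Y; each must be blocked for d-separation to hold:
Path 1: S → G ← D → Y
  G is a collider and G is conditioned on, which opens it; D is a fork and D is not conditioned on — no node blocks this path, so it is active.
Path 2: S → G → Q ← Y
  G is a chain here and G is conditioned on, so the path is blocked at G.
At least one path is unblocked, so d-separation fails.

No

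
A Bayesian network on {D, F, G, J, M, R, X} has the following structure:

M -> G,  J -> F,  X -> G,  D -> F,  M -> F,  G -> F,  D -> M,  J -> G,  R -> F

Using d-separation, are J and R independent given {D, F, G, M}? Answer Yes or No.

No

We examine all 4 paths between J and R:
  1. J → F ← R — F:collider[open] ⇒ active
  2. J → G → F ← R — G:chain[blocks]; F:collider[open] ⇒ blocked
  3. J → G ← M ← D → F ← R — G:collider[open]; M:chain[blocks]; D:fork[blocks]; F:collider[open] ⇒ blocked
  4. J → G ← M → F ← R — G:collider[open]; M:fork[blocks]; F:collider[open] ⇒ blocked
At least one path is unblocked, so d-separation fails.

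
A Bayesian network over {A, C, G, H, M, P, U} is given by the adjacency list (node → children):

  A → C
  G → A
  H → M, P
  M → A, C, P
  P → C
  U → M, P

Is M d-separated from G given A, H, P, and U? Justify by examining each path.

No — M and G are not d-separated given {A, H, P, U}.

Enumerating the 5 paths from M to G and testing each for blocking by {A, H, P, U}:
Path 1: M ← U → P → C ← A ← G
  U is a fork here and U is conditioned on, so the path is blocked at U.
Path 2: M → P → C ← A ← G
  P is a chain here and P is conditioned on, so the path is blocked at P.
Path 3: M → A ← G
  A is a collider and A is conditioned on, which opens it — no node blocks this path, so it is active.
Path 4: M → C ← A ← G
  C is a collider here and neither C nor any of its descendants is conditioned on, so the collider stays closed — the path is blocked at C.
Path 5: M ← H → P → C ← A ← G
  H is a fork here and H is conditioned on, so the path is blocked at H.
Because an active path exists, M and G are not d-separated.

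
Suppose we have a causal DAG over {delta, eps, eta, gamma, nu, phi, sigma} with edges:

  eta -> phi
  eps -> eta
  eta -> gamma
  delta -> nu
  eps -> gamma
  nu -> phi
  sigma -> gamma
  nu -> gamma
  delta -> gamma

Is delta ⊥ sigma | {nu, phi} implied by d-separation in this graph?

Yes — delta and sigma are d-separated given {nu, phi}.

We examine all 4 paths between delta and sigma:
Path 1: delta → gamma ← sigma
  gamma is a collider here and neither gamma nor any of its descendants is conditioned on, so the collider stays closed — the path is blocked at gamma.
Path 2: delta → nu → gamma ← sigma
  nu is a chain here and nu is conditioned on, so the path is blocked at nu.
Path 3: delta → nu → phi ← eta → gamma ← sigma
  nu is a chain here and nu is conditioned on, so the path is blocked at nu.
Path 4: delta → nu → phi ← eta ← eps → gamma ← sigma
  nu is a chain here and nu is conditioned on, so the path is blocked at nu.
All paths are blocked; delta ⊥ sigma | {nu, phi} holds.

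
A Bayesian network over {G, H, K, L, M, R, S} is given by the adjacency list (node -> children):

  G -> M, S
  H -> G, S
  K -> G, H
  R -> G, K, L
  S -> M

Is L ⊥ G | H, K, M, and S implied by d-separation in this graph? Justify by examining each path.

5 paths connect L and G; each must be blocked for d-separation to hold:
Path 1: L ← R → K → G
  K is a chain here and K is conditioned on, so the path is blocked at K.
Path 2: L ← R → K → H → S → M ← G
  K is a chain here and K is conditioned on, so the path is blocked at K.
Path 3: L ← R → K → H → S ← G
  K is a chain here and K is conditioned on, so the path is blocked at K.
Path 4: L ← R → K → H → G
  K is a chain here and K is conditioned on, so the path is blocked at K.
Path 5: L ← R → G
  R is a fork and R is not conditioned on — no node blocks this path, so it is active.
Because an active path exists, L and G are not d-separated.

No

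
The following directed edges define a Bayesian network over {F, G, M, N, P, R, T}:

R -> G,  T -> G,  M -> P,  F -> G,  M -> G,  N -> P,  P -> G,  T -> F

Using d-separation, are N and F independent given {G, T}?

4 paths connect N and F; each must be blocked for d-separation to hold:
Path 1: N → P ← M → G ← T → F
  T is a fork here and T is conditioned on, so the path is blocked at T.
Path 2: N → P ← M → G ← F
  P is a collider and its descendant G is conditioned on, which opens it; M is a fork and M is not conditioned on; G is a collider and G is conditioned on, which opens it — no node blocks this path, so it is active.
Path 3: N → P → G ← T → F
  T is a fork here and T is conditioned on, so the path is blocked at T.
Path 4: N → P → G ← F
  P is a chain and P is not conditioned on; G is a collider and G is conditioned on, which opens it — no node blocks this path, so it is active.
Since the path N → P ← M → G ← F is active, N and F are not d-separated given {G, T}.

No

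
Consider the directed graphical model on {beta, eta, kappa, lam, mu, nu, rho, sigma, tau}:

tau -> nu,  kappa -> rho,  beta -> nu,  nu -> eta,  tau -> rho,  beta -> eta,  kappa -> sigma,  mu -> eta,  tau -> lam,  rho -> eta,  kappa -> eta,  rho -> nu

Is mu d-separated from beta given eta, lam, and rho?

No — mu and beta are not d-separated given {eta, lam, rho}.

6 paths connect mu and beta; each must be blocked for d-separation to hold:
  1. mu → eta ← beta — eta:collider[open] ⇒ active
  2. mu → eta ← rho ← tau → nu ← beta — eta:collider[open]; rho:chain[blocks]; tau:fork[open]; nu:collider[open] ⇒ blocked
  3. mu → eta ← rho → nu ← beta — eta:collider[open]; rho:fork[blocks]; nu:collider[open] ⇒ blocked
  4. mu → eta ← nu ← beta — eta:collider[open]; nu:chain[open] ⇒ active
  5. mu → eta ← kappa → rho ← tau → nu ← beta — eta:collider[open]; kappa:fork[open]; rho:collider[open]; tau:fork[open]; nu:collider[open] ⇒ active
  6. mu → eta ← kappa → rho → nu ← beta — eta:collider[open]; kappa:fork[open]; rho:chain[blocks]; nu:collider[open] ⇒ blocked
At least one path is unblocked, so d-separation fails.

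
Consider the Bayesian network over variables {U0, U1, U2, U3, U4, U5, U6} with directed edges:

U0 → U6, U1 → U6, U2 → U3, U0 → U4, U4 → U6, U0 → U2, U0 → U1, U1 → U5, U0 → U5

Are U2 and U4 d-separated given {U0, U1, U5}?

Yes — U2 and U4 are d-separated given {U0, U1, U5}.

There are 4 undirected paths between U2 and U4; checking each against the conditioning set {U0, U1, U5}:
Path 1: U2 ← U0 → U6 ← U4
  U0 is a fork here and U0 is conditioned on, so the path is blocked at U0.
Path 2: U2 ← U0 → U4
  U0 is a fork here and U0 is conditioned on, so the path is blocked at U0.
Path 3: U2 ← U0 → U1 → U6 ← U4
  U0 is a fork here and U0 is conditioned on, so the path is blocked at U0.
Path 4: U2 ← U0 → U5 ← U1 → U6 ← U4
  U0 is a fork here and U0 is conditioned on, so the path is blocked at U0.
All paths are blocked; U2 ⊥ U4 | {U0, U1, U5} holds.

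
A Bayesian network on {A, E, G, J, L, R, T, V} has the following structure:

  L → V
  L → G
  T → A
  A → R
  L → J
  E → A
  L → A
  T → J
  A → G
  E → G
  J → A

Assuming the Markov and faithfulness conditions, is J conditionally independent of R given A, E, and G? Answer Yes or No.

Yes

We examine all 5 paths between J and R:
  1. J ← T → A → R — T:fork[open]; A:chain[blocks] ⇒ blocked
  2. J → A → R — A:chain[blocks] ⇒ blocked
  3. J ← L → G ← A → R — L:fork[open]; G:collider[open]; A:fork[blocks] ⇒ blocked
  4. J ← L → G ← E → A → R — L:fork[open]; G:collider[open]; E:fork[blocks]; A:chain[blocks] ⇒ blocked
  5. J ← L → A → R — L:fork[open]; A:chain[blocks] ⇒ blocked
Every path is blocked, so J and R are d-separated given {A, E, G}.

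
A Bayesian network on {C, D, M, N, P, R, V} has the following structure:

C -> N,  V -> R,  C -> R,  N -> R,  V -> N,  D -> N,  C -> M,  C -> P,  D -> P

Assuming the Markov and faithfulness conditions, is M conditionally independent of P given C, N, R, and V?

Enumerating the 4 paths from M to P and testing each for blocking by {C, N, R, V}:
Path 1: M ← C → P
  C is a fork here and C is conditioned on, so the path is blocked at C.
Path 2: M ← C → N ← D → P
  C is a fork here and C is conditioned on, so the path is blocked at C.
Path 3: M ← C → R ← N ← D → P
  C is a fork here and C is conditioned on, so the path is blocked at C.
Path 4: M ← C → R ← V → N ← D → P
  C is a fork here and C is conditioned on, so the path is blocked at C.
All paths are blocked; M ⊥ P | {C, N, R, V} holds.

Yes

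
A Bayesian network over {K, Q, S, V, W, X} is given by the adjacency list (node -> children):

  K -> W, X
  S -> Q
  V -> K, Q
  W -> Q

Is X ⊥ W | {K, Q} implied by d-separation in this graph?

Yes

2 paths connect X and W; each must be blocked for d-separation to hold:
  1. X ← K → W — K:fork[blocks] ⇒ blocked
  2. X ← K ← V → Q ← W — K:chain[blocks]; V:fork[open]; Q:collider[open] ⇒ blocked
Every path is blocked, so X and W are d-separated given {K, Q}.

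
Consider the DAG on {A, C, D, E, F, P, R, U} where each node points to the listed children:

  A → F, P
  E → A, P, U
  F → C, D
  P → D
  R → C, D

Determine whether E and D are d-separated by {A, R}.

No

We examine all 6 paths between E and D:
Path 1: E → P ← A → F → C ← R → D
  P is a collider here and neither P nor any of its descendants is conditioned on, so the collider stays closed — the path is blocked at P.
Path 2: E → P ← A → F → D
  P is a collider here and neither P nor any of its descendants is conditioned on, so the collider stays closed — the path is blocked at P.
Path 3: E → P → D
  P is a chain and P is not conditioned on — no node blocks this path, so it is active.
Path 4: E → A → P → D
  A is a chain here and A is conditioned on, so the path is blocked at A.
Path 5: E → A → F → C ← R → D
  A is a chain here and A is conditioned on, so the path is blocked at A.
Path 6: E → A → F → D
  A is a chain here and A is conditioned on, so the path is blocked at A.
Since the path E → P → D is active, E and D are not d-separated given {A, R}.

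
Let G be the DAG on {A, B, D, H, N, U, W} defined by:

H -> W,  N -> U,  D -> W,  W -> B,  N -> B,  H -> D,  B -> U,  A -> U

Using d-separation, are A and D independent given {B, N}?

4 paths connect A and D; each must be blocked for d-separation to hold:
Path 1: A → U ← N → B ← W ← H → D
  U is a collider here and neither U nor any of its descendants is conditioned on, so the collider stays closed — the path is blocked at U.
Path 2: A → U ← N → B ← W ← D
  U is a collider here and neither U nor any of its descendants is conditioned on, so the collider stays closed — the path is blocked at U.
Path 3: A → U ← B ← W ← H → D
  U is a collider here and neither U nor any of its descendants is conditioned on, so the collider stays closed — the path is blocked at U.
Path 4: A → U ← B ← W ← D
  U is a collider here and neither U nor any of its descendants is conditioned on, so the collider stays closed — the path is blocked at U.
Since every path is blocked, d-separation holds.

Yes — A and D are d-separated given {B, N}.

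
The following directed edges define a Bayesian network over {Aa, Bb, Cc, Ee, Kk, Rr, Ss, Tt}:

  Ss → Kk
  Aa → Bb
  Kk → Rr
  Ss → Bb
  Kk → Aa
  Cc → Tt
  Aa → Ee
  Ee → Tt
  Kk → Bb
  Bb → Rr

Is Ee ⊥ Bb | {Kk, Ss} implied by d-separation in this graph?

Enumerating the 4 paths from Ee to Bb and testing each for blocking by {Kk, Ss}:
  1. Ee ← Aa → Bb — Aa:fork[open] ⇒ active
  2. Ee ← Aa ← Kk → Bb — Aa:chain[open]; Kk:fork[blocks] ⇒ blocked
  3. Ee ← Aa ← Kk ← Ss → Bb — Aa:chain[open]; Kk:chain[blocks]; Ss:fork[blocks] ⇒ blocked
  4. Ee ← Aa ← Kk → Rr ← Bb — Aa:chain[open]; Kk:fork[blocks]; Rr:collider[blocks] ⇒ blocked
Since the path Ee ← Aa → Bb is active, Ee and Bb are not d-separated given {Kk, Ss}.

No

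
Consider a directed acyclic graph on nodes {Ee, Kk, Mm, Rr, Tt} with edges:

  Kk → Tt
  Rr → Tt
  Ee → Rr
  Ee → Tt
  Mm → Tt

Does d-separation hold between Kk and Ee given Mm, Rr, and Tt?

There are 2 undirected paths between Kk and Ee; checking each against the conditioning set {Mm, Rr, Tt}:
  1. Kk → Tt ← Ee — Tt:collider[open] ⇒ active
  2. Kk → Tt ← Rr ← Ee — Tt:collider[open]; Rr:chain[blocks] ⇒ blocked
Since the path Kk → Tt ← Ee is active, Kk and Ee are not d-separated given {Mm, Rr, Tt}.

No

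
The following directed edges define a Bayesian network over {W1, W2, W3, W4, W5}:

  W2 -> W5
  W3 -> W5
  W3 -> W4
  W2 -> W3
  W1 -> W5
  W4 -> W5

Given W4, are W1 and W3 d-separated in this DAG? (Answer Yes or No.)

Yes

Enumerating the 3 paths from W1 to W3 and testing each for blocking by {W4}:
Path 1: W1 → W5 ← W4 ← W3
  W5 is a collider here and neither W5 nor any of its descendants is conditioned on, so the collider stays closed — the path is blocked at W5.
Path 2: W1 → W5 ← W3
  W5 is a collider here and neither W5 nor any of its descendants is conditioned on, so the collider stays closed — the path is blocked at W5.
Path 3: W1 → W5 ← W2 → W3
  W5 is a collider here and neither W5 nor any of its descendants is conditioned on, so the collider stays closed — the path is blocked at W5.
All paths are blocked; W1 ⊥ W3 | {W4} holds.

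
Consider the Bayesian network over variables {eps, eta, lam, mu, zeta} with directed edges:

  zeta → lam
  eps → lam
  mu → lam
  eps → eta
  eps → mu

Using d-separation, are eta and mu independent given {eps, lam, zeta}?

Yes

We examine all 2 paths between eta and mu:
Path 1: eta ← eps → mu
  eps is a fork here and eps is conditioned on, so the path is blocked at eps.
Path 2: eta ← eps → lam ← mu
  eps is a fork here and eps is conditioned on, so the path is blocked at eps.
Since every path is blocked, d-separation holds.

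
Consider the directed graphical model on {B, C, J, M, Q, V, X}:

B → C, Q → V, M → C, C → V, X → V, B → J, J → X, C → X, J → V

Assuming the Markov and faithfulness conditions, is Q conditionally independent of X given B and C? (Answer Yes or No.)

Yes

5 paths connect Q and X; each must be blocked for d-separation to hold:
Path 1: Q → V ← X
  V is a collider here and neither V nor any of its descendants is conditioned on, so the collider stays closed — the path is blocked at V.
Path 2: Q → V ← J → X
  V is a collider here and neither V nor any of its descendants is conditioned on, so the collider stays closed — the path is blocked at V.
Path 3: Q → V ← J ← B → C → X
  V is a collider here and neither V nor any of its descendants is conditioned on, so the collider stays closed — the path is blocked at V.
Path 4: Q → V ← C → X
  V is a collider here and neither V nor any of its descendants is conditioned on, so the collider stays closed — the path is blocked at V.
Path 5: Q → V ← C ← B → J → X
  V is a collider here and neither V nor any of its descendants is conditioned on, so the collider stays closed — the path is blocked at V.
Since every path is blocked, d-separation holds.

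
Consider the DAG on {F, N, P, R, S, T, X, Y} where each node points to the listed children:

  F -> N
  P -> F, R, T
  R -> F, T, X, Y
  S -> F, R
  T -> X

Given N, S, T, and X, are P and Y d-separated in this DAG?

No — P and Y are not d-separated given {N, S, T, X}.

We examine all 5 paths between P and Y:
  1. P → T ← R → Y — T:collider[open]; R:fork[open] ⇒ active
  2. P → T → X ← R → Y — T:chain[blocks]; X:collider[open]; R:fork[open] ⇒ blocked
  3. P → R → Y — R:chain[open] ⇒ active
  4. P → F ← R → Y — F:collider[open]; R:fork[open] ⇒ active
  5. P → F ← S → R → Y — F:collider[open]; S:fork[blocks]; R:chain[open] ⇒ blocked
At least one path is unblocked, so d-separation fails.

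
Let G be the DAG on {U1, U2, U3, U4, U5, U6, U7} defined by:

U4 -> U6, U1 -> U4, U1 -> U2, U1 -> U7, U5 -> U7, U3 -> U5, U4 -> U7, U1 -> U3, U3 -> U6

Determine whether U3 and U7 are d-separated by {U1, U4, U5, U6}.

There are 5 undirected paths between U3 and U7; checking each against the conditioning set {U1, U4, U5, U6}:
Path 1: U3 → U5 → U7
  U5 is a chain here and U5 is conditioned on, so the path is blocked at U5.
Path 2: U3 → U6 ← U4 → U7
  U4 is a fork here and U4 is conditioned on, so the path is blocked at U4.
Path 3: U3 → U6 ← U4 ← U1 → U7
  U4 is a chain here and U4 is conditioned on, so the path is blocked at U4.
Path 4: U3 ← U1 → U4 → U7
  U1 is a fork here and U1 is conditioned on, so the path is blocked at U1.
Path 5: U3 ← U1 → U7
  U1 is a fork here and U1 is conditioned on, so the path is blocked at U1.
Since every path is blocked, d-separation holds.

Yes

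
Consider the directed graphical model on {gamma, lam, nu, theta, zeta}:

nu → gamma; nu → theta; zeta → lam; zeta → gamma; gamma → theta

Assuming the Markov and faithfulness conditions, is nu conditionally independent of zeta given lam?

Yes

Enumerating the 2 paths from nu to zeta and testing each for blocking by {lam}:
  1. nu → gamma ← zeta — gamma:collider[blocks] ⇒ blocked
  2. nu → theta ← gamma ← zeta — theta:collider[blocks]; gamma:chain[open] ⇒ blocked
Every path is blocked, so nu and zeta are d-separated given {lam}.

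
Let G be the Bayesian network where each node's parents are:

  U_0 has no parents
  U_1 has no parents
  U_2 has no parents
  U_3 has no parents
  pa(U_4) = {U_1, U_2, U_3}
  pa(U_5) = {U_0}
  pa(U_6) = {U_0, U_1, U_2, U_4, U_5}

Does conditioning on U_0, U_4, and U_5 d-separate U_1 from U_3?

We examine all 3 paths between U_1 and U_3:
Path 1: U_1 → U_6 ← U_4 ← U_3
  U_6 is a collider here and neither U_6 nor any of its descendants is conditioned on, so the collider stays closed — the path is blocked at U_6.
Path 2: U_1 → U_6 ← U_2 → U_4 ← U_3
  U_6 is a collider here and neither U_6 nor any of its descendants is conditioned on, so the collider stays closed — the path is blocked at U_6.
Path 3: U_1 → U_4 ← U_3
  U_4 is a collider and U_4 is conditioned on, which opens it — no node blocks this path, so it is active.
At least one path is unblocked, so d-separation fails.

No — U_1 and U_3 are not d-separated given {U_0, U_4, U_5}.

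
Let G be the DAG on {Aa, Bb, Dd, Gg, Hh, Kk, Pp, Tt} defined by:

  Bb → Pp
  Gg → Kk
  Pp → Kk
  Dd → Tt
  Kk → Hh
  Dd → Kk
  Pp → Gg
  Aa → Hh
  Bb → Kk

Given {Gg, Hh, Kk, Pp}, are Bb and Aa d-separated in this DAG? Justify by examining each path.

Enumerating the 3 paths from Bb to Aa and testing each for blocking by {Gg, Hh, Kk, Pp}:
  1. Bb → Kk → Hh ← Aa — Kk:chain[blocks]; Hh:collider[open] ⇒ blocked
  2. Bb → Pp → Kk → Hh ← Aa — Pp:chain[blocks]; Kk:chain[blocks]; Hh:collider[open] ⇒ blocked
  3. Bb → Pp → Gg → Kk → Hh ← Aa — Pp:chain[blocks]; Gg:chain[blocks]; Kk:chain[blocks]; Hh:collider[open] ⇒ blocked
Since every path is blocked, d-separation holds.

Yes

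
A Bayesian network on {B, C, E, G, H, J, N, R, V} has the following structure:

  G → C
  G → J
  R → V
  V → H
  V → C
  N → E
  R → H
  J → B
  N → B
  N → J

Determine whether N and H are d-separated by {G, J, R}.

Yes

4 paths connect N and H; each must be blocked for d-separation to hold:
Path 1: N → J ← G → C ← V ← R → H
  G is a fork here and G is conditioned on, so the path is blocked at G.
Path 2: N → J ← G → C ← V → H
  G is a fork here and G is conditioned on, so the path is blocked at G.
Path 3: N → B ← J ← G → C ← V ← R → H
  B is a collider here and neither B nor any of its descendants is conditioned on, so the collider stays closed — the path is blocked at B.
Path 4: N → B ← J ← G → C ← V → H
  B is a collider here and neither B nor any of its descendants is conditioned on, so the collider stays closed — the path is blocked at B.
Every path is blocked, so N and H are d-separated given {G, J, R}.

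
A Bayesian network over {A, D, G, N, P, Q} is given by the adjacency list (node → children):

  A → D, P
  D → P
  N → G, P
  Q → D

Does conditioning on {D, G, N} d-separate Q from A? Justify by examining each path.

Enumerating the 2 paths from Q to A and testing each for blocking by {D, G, N}:
Path 1: Q → D → P ← A
  D is a chain here and D is conditioned on, so the path is blocked at D.
Path 2: Q → D ← A
  D is a collider and D is conditioned on, which opens it — no node blocks this path, so it is active.
At least one path is unblocked, so d-separation fails.

No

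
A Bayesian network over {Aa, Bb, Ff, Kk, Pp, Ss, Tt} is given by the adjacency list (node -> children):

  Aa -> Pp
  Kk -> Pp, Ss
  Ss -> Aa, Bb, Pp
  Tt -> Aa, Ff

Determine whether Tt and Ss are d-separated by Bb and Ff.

3 paths connect Tt and Ss; each must be blocked for d-separation to hold:
  1. Tt → Aa ← Ss — Aa:collider[blocks] ⇒ blocked
  2. Tt → Aa → Pp ← Ss — Aa:chain[open]; Pp:collider[blocks] ⇒ blocked
  3. Tt → Aa → Pp ← Kk → Ss — Aa:chain[open]; Pp:collider[blocks]; Kk:fork[open] ⇒ blocked
Every path is blocked, so Tt and Ss are d-separated given {Bb, Ff}.

Yes — Tt and Ss are d-separated given {Bb, Ff}.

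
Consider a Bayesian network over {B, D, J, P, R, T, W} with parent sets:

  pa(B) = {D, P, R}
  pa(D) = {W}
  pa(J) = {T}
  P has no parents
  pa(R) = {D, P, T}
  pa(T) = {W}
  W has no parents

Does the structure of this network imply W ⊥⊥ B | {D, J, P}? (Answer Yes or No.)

We examine all 6 paths between W and B:
  1. W → T → R → B — T:chain[open]; R:chain[open] ⇒ active
  2. W → T → R ← D → B — T:chain[open]; R:collider[blocks]; D:fork[blocks] ⇒ blocked
  3. W → T → R ← P → B — T:chain[open]; R:collider[blocks]; P:fork[blocks] ⇒ blocked
  4. W → D → B — D:chain[blocks] ⇒ blocked
  5. W → D → R → B — D:chain[blocks]; R:chain[open] ⇒ blocked
  6. W → D → R ← P → B — D:chain[blocks]; R:collider[blocks]; P:fork[blocks] ⇒ blocked
Because an active path exists, W and B are not d-separated.

No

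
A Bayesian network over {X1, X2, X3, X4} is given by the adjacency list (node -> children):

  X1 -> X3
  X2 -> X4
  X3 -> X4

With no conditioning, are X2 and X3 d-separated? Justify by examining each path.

Yes

Only one path connects X2 and X3:
Path 1: X2 → X4 ← X3
  X4 is a collider here and neither X4 nor any of its descendants is conditioned on, so the collider stays closed — the path is blocked at X4.
All paths are blocked; X2 ⊥ X3 | ∅ holds.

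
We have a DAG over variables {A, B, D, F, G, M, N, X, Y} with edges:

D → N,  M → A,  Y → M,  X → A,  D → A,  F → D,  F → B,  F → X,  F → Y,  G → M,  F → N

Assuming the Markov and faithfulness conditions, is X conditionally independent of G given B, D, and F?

There are 6 undirected paths between X and G; checking each against the conditioning set {B, D, F}:
  1. X → A ← M ← G — A:collider[blocks]; M:chain[open] ⇒ blocked
  2. X → A ← D → N ← F → Y → M ← G — A:collider[blocks]; D:fork[blocks]; N:collider[blocks]; F:fork[blocks]; Y:chain[open]; M:collider[blocks] ⇒ blocked
  3. X → A ← D ← F → Y → M ← G — A:collider[blocks]; D:chain[blocks]; F:fork[blocks]; Y:chain[open]; M:collider[blocks] ⇒ blocked
  4. X ← F → D → A ← M ← G — F:fork[blocks]; D:chain[blocks]; A:collider[blocks]; M:chain[open] ⇒ blocked
  5. X ← F → Y → M ← G — F:fork[blocks]; Y:chain[open]; M:collider[blocks] ⇒ blocked
  6. X ← F → N ← D → A ← M ← G — F:fork[blocks]; N:collider[blocks]; D:fork[blocks]; A:collider[blocks]; M:chain[open] ⇒ blocked
Since every path is blocked, d-separation holds.

Yes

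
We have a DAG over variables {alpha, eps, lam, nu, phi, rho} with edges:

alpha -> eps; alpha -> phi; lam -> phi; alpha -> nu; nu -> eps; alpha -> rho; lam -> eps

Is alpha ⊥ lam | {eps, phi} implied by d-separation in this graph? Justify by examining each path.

There are 3 undirected paths between alpha and lam; checking each against the conditioning set {eps, phi}:
Path 1: alpha → eps ← lam
  eps is a collider and eps is conditioned on, which opens it — no node blocks this path, so it is active.
Path 2: alpha → nu → eps ← lam
  nu is a chain and nu is not conditioned on; eps is a collider and eps is conditioned on, which opens it — no node blocks this path, so it is active.
Path 3: alpha → phi ← lam
  phi is a collider and phi is conditioned on, which opens it — no node blocks this path, so it is active.
Since the path alpha → eps ← lam is active, alpha and lam are not d-separated given {eps, phi}.

No — alpha and lam are not d-separated given {eps, phi}.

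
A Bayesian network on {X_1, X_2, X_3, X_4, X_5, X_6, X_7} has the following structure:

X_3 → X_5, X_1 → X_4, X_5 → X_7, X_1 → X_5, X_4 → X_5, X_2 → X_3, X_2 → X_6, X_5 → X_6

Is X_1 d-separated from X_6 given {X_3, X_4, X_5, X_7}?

Enumerating the 4 paths from X_1 to X_6 and testing each for blocking by {X_3, X_4, X_5, X_7}:
  1. X_1 → X_4 → X_5 ← X_3 ← X_2 → X_6 — X_4:chain[blocks]; X_5:collider[open]; X_3:chain[blocks]; X_2:fork[open] ⇒ blocked
  2. X_1 → X_4 → X_5 → X_6 — X_4:chain[blocks]; X_5:chain[blocks] ⇒ blocked
  3. X_1 → X_5 ← X_3 ← X_2 → X_6 — X_5:collider[open]; X_3:chain[blocks]; X_2:fork[open] ⇒ blocked
  4. X_1 → X_5 → X_6 — X_5:chain[blocks] ⇒ blocked
Since every path is blocked, d-separation holds.

Yes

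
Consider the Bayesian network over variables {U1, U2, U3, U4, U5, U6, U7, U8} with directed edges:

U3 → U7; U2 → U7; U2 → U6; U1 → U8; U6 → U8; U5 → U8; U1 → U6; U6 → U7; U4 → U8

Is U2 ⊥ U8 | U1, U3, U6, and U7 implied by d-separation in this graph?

We examine all 4 paths between U2 and U8:
Path 1: U2 → U6 → U8
  U6 is a chain here and U6 is conditioned on, so the path is blocked at U6.
Path 2: U2 → U6 ← U1 → U8
  U1 is a fork here and U1 is conditioned on, so the path is blocked at U1.
Path 3: U2 → U7 ← U6 → U8
  U6 is a fork here and U6 is conditioned on, so the path is blocked at U6.
Path 4: U2 → U7 ← U6 ← U1 → U8
  U6 is a chain here and U6 is conditioned on, so the path is blocked at U6.
Every path is blocked, so U2 and U8 are d-separated given {U1, U3, U6, U7}.

Yes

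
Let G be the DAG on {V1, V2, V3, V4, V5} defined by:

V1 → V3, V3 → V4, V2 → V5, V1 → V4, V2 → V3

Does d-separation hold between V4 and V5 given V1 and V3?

Yes — V4 and V5 are d-separated given {V1, V3}.

There are 2 undirected paths between V4 and V5; checking each against the conditioning set {V1, V3}:
Path 1: V4 ← V1 → V3 ← V2 → V5
  V1 is a fork here and V1 is conditioned on, so the path is blocked at V1.
Path 2: V4 ← V3 ← V2 → V5
  V3 is a chain here and V3 is conditioned on, so the path is blocked at V3.
All paths are blocked; V4 ⊥ V5 | {V1, V3} holds.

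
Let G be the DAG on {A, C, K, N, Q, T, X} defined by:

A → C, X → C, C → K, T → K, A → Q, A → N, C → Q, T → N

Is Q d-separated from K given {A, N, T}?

We examine all 4 paths between Q and K:
Path 1: Q ← C → K
  C is a fork and C is not conditioned on — no node blocks this path, so it is active.
Path 2: Q ← C ← A → N ← T → K
  A is a fork here and A is conditioned on, so the path is blocked at A.
Path 3: Q ← A → N ← T → K
  A is a fork here and A is conditioned on, so the path is blocked at A.
Path 4: Q ← A → C → K
  A is a fork here and A is conditioned on, so the path is blocked at A.
At least one path is unblocked, so d-separation fails.

No — Q and K are not d-separated given {A, N, T}.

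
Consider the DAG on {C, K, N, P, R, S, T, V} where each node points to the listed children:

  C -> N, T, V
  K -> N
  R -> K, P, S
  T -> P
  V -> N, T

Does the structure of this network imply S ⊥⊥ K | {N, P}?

5 paths connect S and K; each must be blocked for d-separation to hold:
  1. S ← R → K — R:fork[open] ⇒ active
  2. S ← R → P ← T ← C → N ← K — R:fork[open]; P:collider[open]; T:chain[open]; C:fork[open]; N:collider[open] ⇒ active
  3. S ← R → P ← T ← C → V → N ← K — R:fork[open]; P:collider[open]; T:chain[open]; C:fork[open]; V:chain[open]; N:collider[open] ⇒ active
  4. S ← R → P ← T ← V ← C → N ← K — R:fork[open]; P:collider[open]; T:chain[open]; V:chain[open]; C:fork[open]; N:collider[open] ⇒ active
  5. S ← R → P ← T ← V → N ← K — R:fork[open]; P:collider[open]; T:chain[open]; V:fork[open]; N:collider[open] ⇒ active
Since the path S ← R → K is active, S and K are not d-separated given {N, P}.

No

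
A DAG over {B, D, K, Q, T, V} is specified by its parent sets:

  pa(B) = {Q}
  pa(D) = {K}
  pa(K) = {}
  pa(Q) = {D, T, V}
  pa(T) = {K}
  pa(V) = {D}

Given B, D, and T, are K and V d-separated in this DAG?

There are 4 undirected paths between K and V; checking each against the conditioning set {B, D, T}:
Path 1: K → D → V
  D is a chain here and D is conditioned on, so the path is blocked at D.
Path 2: K → D → Q ← V
  D is a chain here and D is conditioned on, so the path is blocked at D.
Path 3: K → T → Q ← V
  T is a chain here and T is conditioned on, so the path is blocked at T.
Path 4: K → T → Q ← D → V
  T is a chain here and T is conditioned on, so the path is blocked at T.
Since every path is blocked, d-separation holds.

Yes — K and V are d-separated given {B, D, T}.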